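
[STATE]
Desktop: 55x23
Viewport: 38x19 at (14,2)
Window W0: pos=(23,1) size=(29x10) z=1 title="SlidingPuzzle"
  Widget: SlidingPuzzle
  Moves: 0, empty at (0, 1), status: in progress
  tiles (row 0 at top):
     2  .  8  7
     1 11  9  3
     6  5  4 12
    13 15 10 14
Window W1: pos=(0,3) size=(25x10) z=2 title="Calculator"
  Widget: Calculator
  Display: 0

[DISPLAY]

         ┃ SlidingPuzzle             ┃
━━━━━━━━━━┓──────────────────────────┨
          ┃────┬────┬────┬────┐      ┃
──────────┨  2 │    │  8 │  7 │      ┃
         0┃────┼────┼────┼────┤      ┃
───┐      ┃  1 │ 11 │  9 │  3 │      ┃
 ÷ │      ┃────┼────┼────┼────┤      ┃
───┤      ┃  6 │  5 │  4 │ 12 │      ┃
 × │      ┃━━━━━━━━━━━━━━━━━━━━━━━━━━┛
───┘      ┃                           
━━━━━━━━━━┛                           
                                      
                                      
                                      
                                      
                                      
                                      
                                      
                                      


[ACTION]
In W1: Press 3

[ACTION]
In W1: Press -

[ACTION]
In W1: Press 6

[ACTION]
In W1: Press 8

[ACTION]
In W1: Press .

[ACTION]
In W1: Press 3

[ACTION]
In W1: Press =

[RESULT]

         ┃ SlidingPuzzle             ┃
━━━━━━━━━━┓──────────────────────────┨
          ┃────┬────┬────┬────┐      ┃
──────────┨  2 │    │  8 │  7 │      ┃
     -65.3┃────┼────┼────┼────┤      ┃
───┐      ┃  1 │ 11 │  9 │  3 │      ┃
 ÷ │      ┃────┼────┼────┼────┤      ┃
───┤      ┃  6 │  5 │  4 │ 12 │      ┃
 × │      ┃━━━━━━━━━━━━━━━━━━━━━━━━━━┛
───┘      ┃                           
━━━━━━━━━━┛                           
                                      
                                      
                                      
                                      
                                      
                                      
                                      
                                      


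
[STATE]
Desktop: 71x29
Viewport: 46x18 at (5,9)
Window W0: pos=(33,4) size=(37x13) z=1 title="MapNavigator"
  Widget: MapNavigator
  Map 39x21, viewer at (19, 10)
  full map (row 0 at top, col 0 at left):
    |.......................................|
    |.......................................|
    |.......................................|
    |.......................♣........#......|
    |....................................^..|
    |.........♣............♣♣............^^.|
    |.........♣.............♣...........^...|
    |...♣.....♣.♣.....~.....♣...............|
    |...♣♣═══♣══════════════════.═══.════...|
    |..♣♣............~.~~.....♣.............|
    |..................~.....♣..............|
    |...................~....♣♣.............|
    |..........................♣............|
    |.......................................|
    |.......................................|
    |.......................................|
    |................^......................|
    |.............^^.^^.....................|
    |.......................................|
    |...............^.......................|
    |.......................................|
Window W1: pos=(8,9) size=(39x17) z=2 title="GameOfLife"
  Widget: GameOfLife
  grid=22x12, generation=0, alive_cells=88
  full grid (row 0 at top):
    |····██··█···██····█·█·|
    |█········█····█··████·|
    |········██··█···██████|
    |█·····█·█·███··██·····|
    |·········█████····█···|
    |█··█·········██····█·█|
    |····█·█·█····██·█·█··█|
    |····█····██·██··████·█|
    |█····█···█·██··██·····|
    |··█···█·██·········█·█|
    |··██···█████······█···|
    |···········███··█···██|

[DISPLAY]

   ┏━━━━━━━━━━━━━━━━━━━━━━━━━━━━━━━━━━━━━┓════
   ┃ GameOfLife                          ┃.~.~
   ┠─────────────────────────────────────┨...~
   ┃Gen: 0                               ┃....
   ┃····██··█···██····█·█·               ┃....
   ┃█········█····█··████·               ┃....
   ┃········██··█···██████               ┃....
   ┃█·····█·█·███··██·····               ┃━━━━
   ┃·········█████····█···               ┃    
   ┃█··█·········██····█·█               ┃    
   ┃····█·█·█····██·█·█··█               ┃    
   ┃····█····██·██··████·█               ┃    
   ┃█····█···█·██··██·····               ┃    
   ┃··█···█·██·········█·█               ┃    
   ┃··██···█████······█···               ┃    
   ┃···········███··█···██               ┃    
   ┗━━━━━━━━━━━━━━━━━━━━━━━━━━━━━━━━━━━━━┛    
                                              


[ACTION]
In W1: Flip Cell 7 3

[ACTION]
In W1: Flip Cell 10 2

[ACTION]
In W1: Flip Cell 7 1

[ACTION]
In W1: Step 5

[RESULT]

   ┏━━━━━━━━━━━━━━━━━━━━━━━━━━━━━━━━━━━━━┓════
   ┃ GameOfLife                          ┃.~.~
   ┠─────────────────────────────────────┨...~
   ┃Gen: 5                               ┃....
   ┃······················               ┃....
   ┃·········██··█········               ┃....
   ┃·········██··█········               ┃....
   ┃······················               ┃━━━━
   ┃····················██               ┃    
   ┃·········██···········               ┃    
   ┃·····██·██·██████·····               ┃    
   ┃·····███··█····███····               ┃    
   ┃·██··████···█···█···██               ┃    
   ┃·█···········██·······               ┃    
   ┃············█·········               ┃    
   ┃······················               ┃    
   ┗━━━━━━━━━━━━━━━━━━━━━━━━━━━━━━━━━━━━━┛    
                                              


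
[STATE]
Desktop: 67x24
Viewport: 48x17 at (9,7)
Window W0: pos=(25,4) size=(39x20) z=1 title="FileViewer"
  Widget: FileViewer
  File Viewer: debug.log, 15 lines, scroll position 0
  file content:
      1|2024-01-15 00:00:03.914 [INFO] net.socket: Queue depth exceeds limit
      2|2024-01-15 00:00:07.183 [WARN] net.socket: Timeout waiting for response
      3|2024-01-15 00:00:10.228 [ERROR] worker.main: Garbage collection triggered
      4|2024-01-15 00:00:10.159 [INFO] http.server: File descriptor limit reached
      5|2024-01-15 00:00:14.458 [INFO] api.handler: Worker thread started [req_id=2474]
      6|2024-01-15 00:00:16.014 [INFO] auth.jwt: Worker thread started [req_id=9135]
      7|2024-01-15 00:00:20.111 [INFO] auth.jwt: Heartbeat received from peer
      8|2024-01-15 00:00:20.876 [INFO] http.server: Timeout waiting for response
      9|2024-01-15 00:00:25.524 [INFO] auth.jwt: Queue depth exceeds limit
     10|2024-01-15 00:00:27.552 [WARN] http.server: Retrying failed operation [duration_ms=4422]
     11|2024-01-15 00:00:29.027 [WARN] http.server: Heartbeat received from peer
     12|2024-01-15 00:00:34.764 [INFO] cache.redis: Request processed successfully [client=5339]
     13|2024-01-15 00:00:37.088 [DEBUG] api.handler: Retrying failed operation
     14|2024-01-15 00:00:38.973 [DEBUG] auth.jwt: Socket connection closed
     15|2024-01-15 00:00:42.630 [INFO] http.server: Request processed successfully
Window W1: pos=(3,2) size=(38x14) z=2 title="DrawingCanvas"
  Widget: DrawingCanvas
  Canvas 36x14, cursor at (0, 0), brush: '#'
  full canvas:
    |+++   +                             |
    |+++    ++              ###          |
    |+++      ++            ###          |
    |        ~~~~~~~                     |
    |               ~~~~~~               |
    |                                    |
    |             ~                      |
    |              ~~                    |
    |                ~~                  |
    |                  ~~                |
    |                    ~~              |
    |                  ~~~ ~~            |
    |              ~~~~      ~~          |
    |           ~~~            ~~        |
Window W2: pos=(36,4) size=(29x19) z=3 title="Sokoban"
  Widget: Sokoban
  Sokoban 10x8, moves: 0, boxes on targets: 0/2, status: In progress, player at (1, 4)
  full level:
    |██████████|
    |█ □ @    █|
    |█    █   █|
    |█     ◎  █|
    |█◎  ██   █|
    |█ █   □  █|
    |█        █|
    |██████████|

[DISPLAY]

    ++            ###      ┃██████████          
   ~~~~~~~                 ┃█ □ @    █          
          ~~~~~~           ┃█    █   █          
                           ┃█     ◎  █          
        ~                  ┃█◎  ██   █          
         ~~                ┃█ █   □  █          
           ~~              ┃█        █          
             ~~            ┃██████████          
━━━━━━━━━━━━━━━━━━━━━━━━━━━┃Moves: 0  0/2       
                ┃2024-01-15┃                    
                ┃2024-01-15┃                    
                ┃2024-01-15┃                    
                ┃2024-01-15┃                    
                ┃2024-01-15┃                    
                ┃2024-01-15┃                    
                ┃          ┗━━━━━━━━━━━━━━━━━━━━
                ┗━━━━━━━━━━━━━━━━━━━━━━━━━━━━━━━


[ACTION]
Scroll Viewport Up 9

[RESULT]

                                                
                                                
━━━━━━━━━━━━━━━━━━━━━━━━━━━━━━━┓                
ingCanvas                      ┃                
───────────────────────────┏━━━━━━━━━━━━━━━━━━━━
 +                         ┃ Sokoban            
  ++              ###      ┠────────────────────
    ++            ###      ┃██████████          
   ~~~~~~~                 ┃█ □ @    █          
          ~~~~~~           ┃█    █   █          
                           ┃█     ◎  █          
        ~                  ┃█◎  ██   █          
         ~~                ┃█ █   □  █          
           ~~              ┃█        █          
             ~~            ┃██████████          
━━━━━━━━━━━━━━━━━━━━━━━━━━━┃Moves: 0  0/2       
                ┃2024-01-15┃                    


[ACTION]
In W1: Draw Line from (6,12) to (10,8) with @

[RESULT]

                                                
                                                
━━━━━━━━━━━━━━━━━━━━━━━━━━━━━━━┓                
ingCanvas                      ┃                
───────────────────────────┏━━━━━━━━━━━━━━━━━━━━
 +                         ┃ Sokoban            
  ++              ###      ┠────────────────────
    ++            ###      ┃██████████          
   ~~~~~~~                 ┃█ □ @    █          
          ~~~~~~           ┃█    █   █          
                           ┃█     ◎  █          
       @~                  ┃█◎  ██   █          
      @  ~~                ┃█ █   □  █          
     @     ~~              ┃█        █          
    @        ~~            ┃██████████          
━━━━━━━━━━━━━━━━━━━━━━━━━━━┃Moves: 0  0/2       
                ┃2024-01-15┃                    


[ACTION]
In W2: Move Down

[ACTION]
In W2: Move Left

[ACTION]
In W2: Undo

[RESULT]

                                                
                                                
━━━━━━━━━━━━━━━━━━━━━━━━━━━━━━━┓                
ingCanvas                      ┃                
───────────────────────────┏━━━━━━━━━━━━━━━━━━━━
 +                         ┃ Sokoban            
  ++              ###      ┠────────────────────
    ++            ###      ┃██████████          
   ~~~~~~~                 ┃█ □      █          
          ~~~~~~           ┃█   @█   █          
                           ┃█     ◎  █          
       @~                  ┃█◎  ██   █          
      @  ~~                ┃█ █   □  █          
     @     ~~              ┃█        █          
    @        ~~            ┃██████████          
━━━━━━━━━━━━━━━━━━━━━━━━━━━┃Moves: 1  0/2       
                ┃2024-01-15┃                    


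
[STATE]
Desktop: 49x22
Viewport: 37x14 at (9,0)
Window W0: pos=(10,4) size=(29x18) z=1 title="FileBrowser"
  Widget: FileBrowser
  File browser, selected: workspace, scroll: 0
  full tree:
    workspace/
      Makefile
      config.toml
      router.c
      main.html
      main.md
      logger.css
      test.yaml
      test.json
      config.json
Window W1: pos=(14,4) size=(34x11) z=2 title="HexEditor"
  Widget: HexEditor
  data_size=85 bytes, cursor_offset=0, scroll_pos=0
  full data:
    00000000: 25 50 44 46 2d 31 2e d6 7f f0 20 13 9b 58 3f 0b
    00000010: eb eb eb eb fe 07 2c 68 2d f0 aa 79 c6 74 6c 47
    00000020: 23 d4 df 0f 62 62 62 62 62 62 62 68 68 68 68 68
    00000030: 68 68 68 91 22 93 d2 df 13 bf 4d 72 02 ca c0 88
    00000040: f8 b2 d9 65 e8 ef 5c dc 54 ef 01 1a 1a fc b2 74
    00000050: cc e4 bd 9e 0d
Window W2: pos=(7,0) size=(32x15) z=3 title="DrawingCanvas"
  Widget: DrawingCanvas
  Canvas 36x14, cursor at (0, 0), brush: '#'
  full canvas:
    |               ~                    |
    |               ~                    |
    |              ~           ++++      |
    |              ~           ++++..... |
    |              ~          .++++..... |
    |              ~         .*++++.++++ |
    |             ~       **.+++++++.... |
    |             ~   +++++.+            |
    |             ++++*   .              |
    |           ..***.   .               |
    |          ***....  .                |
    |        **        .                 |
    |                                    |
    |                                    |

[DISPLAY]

━━━━━━━━━━━━━━━━━━━━━━━━━━━━━┓       
DrawingCanvas                ┃       
─────────────────────────────┨       
              ~              ┃       
              ~              ┃━━━━━━━
             ~           ++++┃       
             ~           ++++┃───────
             ~          .++++┃ 31 2e 
             ~         .*++++┃ 07 2c 
            ~       **.++++++┃ 62 62 
            ~   +++++.+      ┃ 93 d2 
            ++++*   .        ┃ ef 5c 
          ..***.   .         ┃       
         ***....  .          ┃       


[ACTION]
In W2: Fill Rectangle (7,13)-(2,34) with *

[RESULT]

━━━━━━━━━━━━━━━━━━━━━━━━━━━━━┓       
DrawingCanvas                ┃       
─────────────────────────────┨       
              ~              ┃       
              ~              ┃━━━━━━━
            *****************┃       
            *****************┃───────
            *****************┃ 31 2e 
            *****************┃ 07 2c 
            *****************┃ 62 62 
            *****************┃ 93 d2 
            ++++*   .        ┃ ef 5c 
          ..***.   .         ┃       
         ***....  .          ┃       


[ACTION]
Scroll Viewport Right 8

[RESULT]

━━━━━━━━━━━━━━━━━━━━━━━━━━┓          
wingCanvas                ┃          
──────────────────────────┨          
           ~              ┃          
           ~              ┃━━━━━━━━┓ 
         *****************┃        ┃ 
         *****************┃────────┨ 
         *****************┃ 31 2e d┃ 
         *****************┃ 07 2c 6┃ 
         *****************┃ 62 62 6┃ 
         *****************┃ 93 d2 d┃ 
         ++++*   .        ┃ ef 5c d┃ 
       ..***.   .         ┃        ┃ 
      ***....  .          ┃        ┃ 


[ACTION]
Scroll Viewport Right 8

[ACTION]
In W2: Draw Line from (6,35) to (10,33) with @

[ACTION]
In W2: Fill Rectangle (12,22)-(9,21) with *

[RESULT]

━━━━━━━━━━━━━━━━━━━━━━━━━━┓          
wingCanvas                ┃          
──────────────────────────┨          
           ~              ┃          
           ~              ┃━━━━━━━━┓ 
         *****************┃        ┃ 
         *****************┃────────┨ 
         *****************┃ 31 2e d┃ 
         *****************┃ 07 2c 6┃ 
         *****************┃ 62 62 6┃ 
         *****************┃ 93 d2 d┃ 
         ++++*   .        ┃ ef 5c d┃ 
       ..***.   .**       ┃        ┃ 
      ***....  . **       ┃        ┃ 


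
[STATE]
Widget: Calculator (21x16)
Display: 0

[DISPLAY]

                    0
┌───┬───┬───┬───┐    
│ 7 │ 8 │ 9 │ ÷ │    
├───┼───┼───┼───┤    
│ 4 │ 5 │ 6 │ × │    
├───┼───┼───┼───┤    
│ 1 │ 2 │ 3 │ - │    
├───┼───┼───┼───┤    
│ 0 │ . │ = │ + │    
├───┼───┼───┼───┤    
│ C │ MC│ MR│ M+│    
└───┴───┴───┴───┘    
                     
                     
                     
                     


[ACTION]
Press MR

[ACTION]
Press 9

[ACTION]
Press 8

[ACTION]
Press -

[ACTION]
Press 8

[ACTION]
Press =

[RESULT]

                   90
┌───┬───┬───┬───┐    
│ 7 │ 8 │ 9 │ ÷ │    
├───┼───┼───┼───┤    
│ 4 │ 5 │ 6 │ × │    
├───┼───┼───┼───┤    
│ 1 │ 2 │ 3 │ - │    
├───┼───┼───┼───┤    
│ 0 │ . │ = │ + │    
├───┼───┼───┼───┤    
│ C │ MC│ MR│ M+│    
└───┴───┴───┴───┘    
                     
                     
                     
                     


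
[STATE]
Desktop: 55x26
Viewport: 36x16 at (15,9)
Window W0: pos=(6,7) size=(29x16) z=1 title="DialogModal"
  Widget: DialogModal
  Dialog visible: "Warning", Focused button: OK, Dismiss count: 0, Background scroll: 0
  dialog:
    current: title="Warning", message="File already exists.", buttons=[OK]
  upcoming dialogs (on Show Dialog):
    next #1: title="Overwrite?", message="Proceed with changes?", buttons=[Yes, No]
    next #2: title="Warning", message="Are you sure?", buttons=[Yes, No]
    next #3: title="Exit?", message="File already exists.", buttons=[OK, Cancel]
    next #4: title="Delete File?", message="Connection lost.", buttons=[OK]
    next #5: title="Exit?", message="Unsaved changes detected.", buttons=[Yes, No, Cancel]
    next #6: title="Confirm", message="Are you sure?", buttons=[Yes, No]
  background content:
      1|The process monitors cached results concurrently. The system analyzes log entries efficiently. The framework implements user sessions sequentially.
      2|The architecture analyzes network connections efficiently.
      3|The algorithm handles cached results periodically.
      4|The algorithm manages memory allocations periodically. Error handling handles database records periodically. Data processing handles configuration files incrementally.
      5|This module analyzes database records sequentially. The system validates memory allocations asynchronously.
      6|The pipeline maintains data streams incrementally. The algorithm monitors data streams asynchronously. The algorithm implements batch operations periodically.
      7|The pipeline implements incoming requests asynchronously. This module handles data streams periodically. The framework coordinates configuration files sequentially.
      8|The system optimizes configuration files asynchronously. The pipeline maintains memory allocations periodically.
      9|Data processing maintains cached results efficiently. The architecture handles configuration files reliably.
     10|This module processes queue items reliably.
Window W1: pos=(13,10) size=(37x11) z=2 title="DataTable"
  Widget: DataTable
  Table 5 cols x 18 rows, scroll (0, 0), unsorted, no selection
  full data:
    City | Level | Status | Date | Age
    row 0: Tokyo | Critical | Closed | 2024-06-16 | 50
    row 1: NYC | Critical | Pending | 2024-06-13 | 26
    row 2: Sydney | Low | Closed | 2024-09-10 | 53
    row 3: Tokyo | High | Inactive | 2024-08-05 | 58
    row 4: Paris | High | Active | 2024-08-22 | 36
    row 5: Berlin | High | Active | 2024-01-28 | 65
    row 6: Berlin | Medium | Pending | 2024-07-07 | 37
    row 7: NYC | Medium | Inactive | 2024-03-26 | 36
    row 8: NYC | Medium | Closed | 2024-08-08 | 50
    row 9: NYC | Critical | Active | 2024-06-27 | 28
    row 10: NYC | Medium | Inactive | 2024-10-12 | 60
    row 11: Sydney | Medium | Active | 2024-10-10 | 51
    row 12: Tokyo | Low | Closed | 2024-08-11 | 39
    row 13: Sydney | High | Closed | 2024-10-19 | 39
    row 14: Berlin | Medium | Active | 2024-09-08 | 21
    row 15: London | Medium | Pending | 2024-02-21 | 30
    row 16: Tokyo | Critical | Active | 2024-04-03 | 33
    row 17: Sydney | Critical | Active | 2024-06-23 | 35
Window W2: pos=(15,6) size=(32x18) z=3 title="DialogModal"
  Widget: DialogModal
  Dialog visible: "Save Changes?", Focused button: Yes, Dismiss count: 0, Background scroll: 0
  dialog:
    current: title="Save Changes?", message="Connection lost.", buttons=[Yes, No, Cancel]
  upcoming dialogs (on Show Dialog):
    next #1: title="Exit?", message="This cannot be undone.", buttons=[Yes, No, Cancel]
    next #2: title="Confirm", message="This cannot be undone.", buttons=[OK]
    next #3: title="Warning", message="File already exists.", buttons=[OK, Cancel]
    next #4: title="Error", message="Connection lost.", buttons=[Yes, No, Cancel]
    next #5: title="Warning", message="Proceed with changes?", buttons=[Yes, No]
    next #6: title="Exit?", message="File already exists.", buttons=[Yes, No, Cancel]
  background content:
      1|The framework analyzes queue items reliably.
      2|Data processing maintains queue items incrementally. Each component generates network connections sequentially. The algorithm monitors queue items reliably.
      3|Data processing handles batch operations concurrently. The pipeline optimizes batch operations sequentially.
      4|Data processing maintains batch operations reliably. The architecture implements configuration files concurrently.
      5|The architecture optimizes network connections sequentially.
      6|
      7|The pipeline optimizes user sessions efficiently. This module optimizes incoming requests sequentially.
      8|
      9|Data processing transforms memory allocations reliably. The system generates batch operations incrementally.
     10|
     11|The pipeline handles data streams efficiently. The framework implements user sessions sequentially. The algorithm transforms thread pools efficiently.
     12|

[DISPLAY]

┃The framework analyzes queue i┃    
┃Data processing maintains queu┃━━┓ 
┃Data processing handles batch ┃  ┃ 
┃Data processing maintains batc┃──┨ 
┃The┌─────────────────────┐ net┃  ┃ 
┃   │    Save Changes?    │    ┃──┃ 
┃The│   Connection lost.  │r se┃16┃ 
┃   │ [Yes]  No   Cancel  │    ┃13┃ 
┃Dat└─────────────────────┘ mem┃10┃ 
┃                              ┃05┃ 
┃The pipeline handles data stre┃22┃ 
┃                              ┃━━┛ 
┃                              ┃    
┃                              ┃    
┗━━━━━━━━━━━━━━━━━━━━━━━━━━━━━━┛    
                                    


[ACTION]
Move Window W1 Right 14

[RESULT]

┃The framework analyzes queue i┃    
┃Data processing maintains queu┃━━━━
┃Data processing handles batch ┃    
┃Data processing maintains batc┃────
┃The┌─────────────────────┐ net┃e   
┃   │    Save Changes?    │    ┃────
┃The│   Connection lost.  │r se┃4-06
┃   │ [Yes]  No   Cancel  │    ┃4-06
┃Dat└─────────────────────┘ mem┃4-09
┃                              ┃4-08
┃The pipeline handles data stre┃4-08
┃                              ┃━━━━
┃                              ┃    
┃                              ┃    
┗━━━━━━━━━━━━━━━━━━━━━━━━━━━━━━┛    
                                    


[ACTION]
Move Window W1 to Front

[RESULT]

┃The framework analyzes queue i┃    
┃Da┏━━━━━━━━━━━━━━━━━━━━━━━━━━━━━━━━
┃Da┃ DataTable                      
┃Da┠────────────────────────────────
┃Th┃City  │Level   │Status  │Date   
┃  ┃──────┼────────┼────────┼───────
┃Th┃Tokyo │Critical│Closed  │2024-06
┃  ┃NYC   │Critical│Pending │2024-06
┃Da┃Sydney│Low     │Closed  │2024-09
┃  ┃Tokyo │High    │Inactive│2024-08
┃Th┃Paris │High    │Active  │2024-08
┃  ┗━━━━━━━━━━━━━━━━━━━━━━━━━━━━━━━━
┃                              ┃    
┃                              ┃    
┗━━━━━━━━━━━━━━━━━━━━━━━━━━━━━━┛    
                                    


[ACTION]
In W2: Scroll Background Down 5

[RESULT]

┃                              ┃    
┃Th┏━━━━━━━━━━━━━━━━━━━━━━━━━━━━━━━━
┃  ┃ DataTable                      
┃Da┠────────────────────────────────
┃  ┃City  │Level   │Status  │Date   
┃Th┃──────┼────────┼────────┼───────
┃  ┃Tokyo │Critical│Closed  │2024-06
┃  ┃NYC   │Critical│Pending │2024-06
┃  ┃Sydney│Low     │Closed  │2024-09
┃  ┃Tokyo │High    │Inactive│2024-08
┃  ┃Paris │High    │Active  │2024-08
┃  ┗━━━━━━━━━━━━━━━━━━━━━━━━━━━━━━━━
┃                              ┃    
┃                              ┃    
┗━━━━━━━━━━━━━━━━━━━━━━━━━━━━━━┛    
                                    


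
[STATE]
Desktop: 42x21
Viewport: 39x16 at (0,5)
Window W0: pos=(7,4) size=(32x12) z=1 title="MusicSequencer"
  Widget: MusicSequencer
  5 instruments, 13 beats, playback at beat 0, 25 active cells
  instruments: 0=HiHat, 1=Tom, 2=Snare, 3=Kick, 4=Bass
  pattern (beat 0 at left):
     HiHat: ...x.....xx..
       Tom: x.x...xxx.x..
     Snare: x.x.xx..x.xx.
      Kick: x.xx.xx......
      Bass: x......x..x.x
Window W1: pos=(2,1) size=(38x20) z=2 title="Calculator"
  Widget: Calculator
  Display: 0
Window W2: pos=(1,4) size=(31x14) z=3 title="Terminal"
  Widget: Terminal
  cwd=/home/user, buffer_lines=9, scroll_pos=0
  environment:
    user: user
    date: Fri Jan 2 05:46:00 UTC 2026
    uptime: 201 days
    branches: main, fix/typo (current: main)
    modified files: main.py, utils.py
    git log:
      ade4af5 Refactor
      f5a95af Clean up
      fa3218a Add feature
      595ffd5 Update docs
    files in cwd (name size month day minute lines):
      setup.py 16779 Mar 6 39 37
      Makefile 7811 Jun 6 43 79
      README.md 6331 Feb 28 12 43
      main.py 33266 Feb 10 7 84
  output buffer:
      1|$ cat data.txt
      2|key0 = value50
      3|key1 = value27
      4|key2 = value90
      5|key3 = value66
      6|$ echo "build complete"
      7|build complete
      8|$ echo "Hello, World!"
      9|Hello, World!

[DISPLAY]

 ┃ Terminal                    ┃       
 ┠─────────────────────────────┨       
 ┃$ cat data.txt               ┃       
 ┃key0 = value50               ┃       
 ┃key1 = value27               ┃       
 ┃key2 = value90               ┃       
 ┃key3 = value66               ┃       
 ┃$ echo "build complete"      ┃       
 ┃build complete               ┃       
 ┃$ echo "Hello, World!"       ┃       
 ┃Hello, World!                ┃       
 ┃$ █                          ┃       
 ┗━━━━━━━━━━━━━━━━━━━━━━━━━━━━━┛       
  ┃                                    
  ┃                                    
  ┗━━━━━━━━━━━━━━━━━━━━━━━━━━━━━━━━━━━━


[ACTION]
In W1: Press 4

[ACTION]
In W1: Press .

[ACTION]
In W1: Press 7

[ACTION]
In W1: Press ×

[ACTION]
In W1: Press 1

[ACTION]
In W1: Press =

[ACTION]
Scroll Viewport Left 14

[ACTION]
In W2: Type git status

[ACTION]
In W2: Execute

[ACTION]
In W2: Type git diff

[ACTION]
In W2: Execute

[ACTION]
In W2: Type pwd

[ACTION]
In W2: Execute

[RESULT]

 ┃ Terminal                    ┃       
 ┠─────────────────────────────┨       
 ┃$ git diff                   ┃       
 ┃diff --git a/main.py b/main.p┃       
 ┃--- a/main.py                ┃       
 ┃+++ b/main.py                ┃       
 ┃@@ -1,3 +1,4 @@              ┃       
 ┃+# updated                   ┃       
 ┃ import sys                  ┃       
 ┃$ pwd                        ┃       
 ┃/home/user                   ┃       
 ┃$ █                          ┃       
 ┗━━━━━━━━━━━━━━━━━━━━━━━━━━━━━┛       
  ┃                                    
  ┃                                    
  ┗━━━━━━━━━━━━━━━━━━━━━━━━━━━━━━━━━━━━


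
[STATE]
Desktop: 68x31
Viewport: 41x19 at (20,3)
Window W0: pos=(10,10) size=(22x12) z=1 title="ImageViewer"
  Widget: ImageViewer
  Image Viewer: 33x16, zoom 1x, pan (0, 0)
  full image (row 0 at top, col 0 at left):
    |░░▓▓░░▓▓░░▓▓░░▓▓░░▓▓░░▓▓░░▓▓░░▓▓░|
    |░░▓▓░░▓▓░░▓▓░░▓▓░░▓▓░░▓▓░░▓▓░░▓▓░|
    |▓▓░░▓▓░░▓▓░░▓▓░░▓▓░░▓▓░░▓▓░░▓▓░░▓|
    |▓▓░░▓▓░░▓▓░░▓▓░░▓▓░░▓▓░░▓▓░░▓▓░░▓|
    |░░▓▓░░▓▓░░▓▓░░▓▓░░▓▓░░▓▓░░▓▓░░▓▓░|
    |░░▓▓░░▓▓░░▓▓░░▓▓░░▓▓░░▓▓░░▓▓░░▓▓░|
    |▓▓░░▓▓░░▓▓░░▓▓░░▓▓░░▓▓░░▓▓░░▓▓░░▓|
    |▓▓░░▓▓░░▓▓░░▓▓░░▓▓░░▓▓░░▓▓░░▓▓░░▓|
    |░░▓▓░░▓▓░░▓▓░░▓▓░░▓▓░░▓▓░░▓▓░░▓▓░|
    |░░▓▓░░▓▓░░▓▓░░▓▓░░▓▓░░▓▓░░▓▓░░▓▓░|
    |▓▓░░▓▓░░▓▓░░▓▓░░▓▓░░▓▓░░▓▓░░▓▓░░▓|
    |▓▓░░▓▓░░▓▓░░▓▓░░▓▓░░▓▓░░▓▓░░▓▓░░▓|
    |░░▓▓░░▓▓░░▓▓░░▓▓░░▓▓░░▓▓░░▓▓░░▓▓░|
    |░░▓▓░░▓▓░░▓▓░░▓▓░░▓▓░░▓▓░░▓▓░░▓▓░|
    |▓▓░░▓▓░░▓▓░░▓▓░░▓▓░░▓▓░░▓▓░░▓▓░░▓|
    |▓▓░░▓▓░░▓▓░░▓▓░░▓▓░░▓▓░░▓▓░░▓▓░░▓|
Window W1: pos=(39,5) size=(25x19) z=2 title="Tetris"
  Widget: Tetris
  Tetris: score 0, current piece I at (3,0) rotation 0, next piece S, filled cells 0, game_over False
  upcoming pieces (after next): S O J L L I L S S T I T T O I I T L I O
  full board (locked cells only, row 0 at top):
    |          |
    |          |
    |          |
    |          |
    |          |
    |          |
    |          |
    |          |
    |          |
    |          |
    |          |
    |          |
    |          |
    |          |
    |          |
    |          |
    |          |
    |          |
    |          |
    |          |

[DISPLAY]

                                         
                                         
                   ┏━━━━━━━━━━━━━━━━━━━━━
                   ┃ Tetris              
                   ┠─────────────────────
                   ┃          │Next:     
                   ┃          │ ░░       
━━━━━━━━━━━┓       ┃          │░░        
wer        ┃       ┃          │          
───────────┨       ┃          │          
░▓▓░░▓▓░░▓▓┃       ┃          │          
░▓▓░░▓▓░░▓▓┃       ┃          │Score:    
▓░░▓▓░░▓▓░░┃       ┃          │0         
▓░░▓▓░░▓▓░░┃       ┃          │          
░▓▓░░▓▓░░▓▓┃       ┃          │          
░▓▓░░▓▓░░▓▓┃       ┃          │          
▓░░▓▓░░▓▓░░┃       ┃          │          
▓░░▓▓░░▓▓░░┃       ┃          │          
━━━━━━━━━━━┛       ┃          │          


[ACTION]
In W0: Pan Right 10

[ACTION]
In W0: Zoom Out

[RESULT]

                                         
                                         
                   ┏━━━━━━━━━━━━━━━━━━━━━
                   ┃ Tetris              
                   ┠─────────────────────
                   ┃          │Next:     
                   ┃          │ ░░       
━━━━━━━━━━━┓       ┃          │░░        
wer        ┃       ┃          │          
───────────┨       ┃          │          
▓░░▓▓░░▓▓░░┃       ┃          │          
▓░░▓▓░░▓▓░░┃       ┃          │Score:    
░▓▓░░▓▓░░▓▓┃       ┃          │0         
░▓▓░░▓▓░░▓▓┃       ┃          │          
▓░░▓▓░░▓▓░░┃       ┃          │          
▓░░▓▓░░▓▓░░┃       ┃          │          
░▓▓░░▓▓░░▓▓┃       ┃          │          
░▓▓░░▓▓░░▓▓┃       ┃          │          
━━━━━━━━━━━┛       ┃          │          


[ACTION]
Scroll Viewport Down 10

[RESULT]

───────────┨       ┃          │          
▓░░▓▓░░▓▓░░┃       ┃          │          
▓░░▓▓░░▓▓░░┃       ┃          │Score:    
░▓▓░░▓▓░░▓▓┃       ┃          │0         
░▓▓░░▓▓░░▓▓┃       ┃          │          
▓░░▓▓░░▓▓░░┃       ┃          │          
▓░░▓▓░░▓▓░░┃       ┃          │          
░▓▓░░▓▓░░▓▓┃       ┃          │          
░▓▓░░▓▓░░▓▓┃       ┃          │          
━━━━━━━━━━━┛       ┃          │          
                   ┃          │          
                   ┗━━━━━━━━━━━━━━━━━━━━━
                                         
                                         
                                         
                                         
                                         
                                         
                                         


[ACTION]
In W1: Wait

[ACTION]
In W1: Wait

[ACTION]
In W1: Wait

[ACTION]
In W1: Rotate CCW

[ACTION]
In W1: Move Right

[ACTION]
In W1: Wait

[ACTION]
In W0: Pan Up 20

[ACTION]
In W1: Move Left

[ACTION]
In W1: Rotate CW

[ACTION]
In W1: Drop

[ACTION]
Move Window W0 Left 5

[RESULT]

──────┨            ┃          │          
░░▓▓░░┃            ┃          │          
░░▓▓░░┃            ┃          │Score:    
▓▓░░▓▓┃            ┃          │0         
▓▓░░▓▓┃            ┃          │          
░░▓▓░░┃            ┃          │          
░░▓▓░░┃            ┃          │          
▓▓░░▓▓┃            ┃          │          
▓▓░░▓▓┃            ┃          │          
━━━━━━┛            ┃          │          
                   ┃          │          
                   ┗━━━━━━━━━━━━━━━━━━━━━
                                         
                                         
                                         
                                         
                                         
                                         
                                         
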